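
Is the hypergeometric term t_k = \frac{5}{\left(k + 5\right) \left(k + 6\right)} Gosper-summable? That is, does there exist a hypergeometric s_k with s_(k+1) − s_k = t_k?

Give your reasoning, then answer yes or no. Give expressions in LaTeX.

Yes. s_k = \frac{k}{k + 5}.

Compute t_(k+1)/t_k: get (k + 5)/(k + 7).
So A=k + 5 and B=k + 7, with C=1.
Need (k + 5)·f(k+1) − (k + 6)·f(k) = 1.
d = 1 from the (1,1,0) case.
Match coefficients ⇒ f(k) = k/5.
So s_k = (B(k−1)f/C)·t_k = (k*(k + 6)/5)·t_k = k/(k + 5).
Δs = 5/(k**2 + 11*k + 30), as required.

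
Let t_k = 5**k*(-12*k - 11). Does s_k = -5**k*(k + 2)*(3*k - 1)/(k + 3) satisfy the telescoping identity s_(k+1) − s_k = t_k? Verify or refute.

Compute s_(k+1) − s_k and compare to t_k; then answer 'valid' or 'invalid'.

Invalid: residual 5**k*(12*k**2 + 44*k + 34)/(k**2 + 7*k + 12) ≠ 0.

s_(k+1) = -5**(k + 1)*(k + 3)*(3*k + 2)/(k + 4)
s_(k+1) − s_k = 5**k*(-12*k**3 - 83*k**2 - 177*k - 98)/(k**2 + 7*k + 12)
(s_(k+1) − s_k) − t_k = 5**k*(12*k**2 + 44*k + 34)/(k**2 + 7*k + 12)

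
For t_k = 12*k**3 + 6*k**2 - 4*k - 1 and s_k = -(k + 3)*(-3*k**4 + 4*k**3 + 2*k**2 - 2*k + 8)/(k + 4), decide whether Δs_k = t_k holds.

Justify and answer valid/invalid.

s_(k+1) = (3*k**5 + 20*k**4 + 36*k**3 + 14*k**2 - 17*k - 36)/(k + 5)
s_(k+1) − s_k = (12*k**5 + 105*k**4 + 232*k**3 + 61*k**2 - 70*k - 24)/(k**2 + 9*k + 20)
(s_(k+1) − s_k) − t_k = (-9*k**4 - 58*k**3 - 22*k**2 + 19*k - 4)/(k**2 + 9*k + 20)

Invalid: residual (-9*k**4 - 58*k**3 - 22*k**2 + 19*k - 4)/(k**2 + 9*k + 20) ≠ 0.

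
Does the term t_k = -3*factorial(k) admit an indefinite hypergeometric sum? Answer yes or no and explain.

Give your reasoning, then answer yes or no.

No — key equation has no polynomial f.

The ratio is k + 1.
Gosper form: A/B · C(k+1)/C(k) with A=k + 1, B=1, C=1.
Need (k + 1)·f(k+1) − (1)·f(k) = 1.
Bound: deg f ≤ -1.
deg f ≤ -1 is impossible — no certificate.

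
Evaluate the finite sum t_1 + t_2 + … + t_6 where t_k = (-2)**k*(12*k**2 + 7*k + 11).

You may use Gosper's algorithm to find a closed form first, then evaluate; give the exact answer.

The ratio is 2*(-12*k**2 - 31*k - 30)/(12*k**2 + 7*k + 11).
A = -2, B = 1, C = k**2 + 7*k/12 + 11/12.
f must satisfy (-2)·f(k+1) − (1)·f(k) = k**2 + 7*k/12 + 11/12.
From deg A=0, deg B=0, deg C=2: d=2.
A polynomial solution: f(k) = -(4*k**2 - 3*k + 3)/12.
Then R = B(k−1)f/C = -(4*k**2 - 3*k + 3)/(12*k**2 + 7*k + 11), so s_k = R(k)·t_k = (-2)**k*(-4*k**2 + 3*k - 3).
Verify: (-2)**k*(12*k**2 + 7*k + 11) matches t_k.
Σ_(k=1)^(6) t_k = s_(7) − s_(1) = 22784 − (8) = 22776.

Σ = 22776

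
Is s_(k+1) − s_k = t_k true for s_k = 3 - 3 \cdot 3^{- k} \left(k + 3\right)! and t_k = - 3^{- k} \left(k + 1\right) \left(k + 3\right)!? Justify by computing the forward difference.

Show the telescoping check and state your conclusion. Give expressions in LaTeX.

Valid — Δs_k = t_k.

s_(k+1) = -3*3**(-k - 1)*factorial(k + 4) + 3
s_(k+1) − s_k = -(k + 1)*factorial(k + 3)/3**k
(s_(k+1) − s_k) − t_k = 0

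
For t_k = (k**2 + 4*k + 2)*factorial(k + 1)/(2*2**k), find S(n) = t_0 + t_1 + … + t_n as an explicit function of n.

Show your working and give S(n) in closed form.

Ratio r(k) = (k + 2)*(4*k + (k + 1)**2 + 6)/(2*(k**2 + 4*k + 2)).
So A=k/2 + 1 and B=1, with C=k**2 + 4*k + 2.
Need (k/2 + 1)·f(k+1) − (1)·f(k) = k**2 + 4*k + 2.
deg f ≤ 1 (via 1,0,2).
Coefficient equations give f(k) = 2*(k + 3).
R(k) = B(k−1)·f(k)/C(k) = 2*(k + 3)/(k**2 + 4*k + 2); s_k = R·t_k = (k + 3)*factorial(k + 1)/2**k.
Verify: (k**2 + 4*k + 2)*factorial(k + 1)/(2*2**k) matches t_k.
Telescope: S(n) = s_(n+1) − s_(0) = 2**(-n - 1)*(n + 4)*factorial(n + 2) − (3) = (-6*2**n + n**3*factorial(n) + 7*n**2*factorial(n) + 14*n*factorial(n) + 8*factorial(n))/(2*2**n).

S(n) = (-6*2**n + n**3*factorial(n) + 7*n**2*factorial(n) + 14*n*factorial(n) + 8*factorial(n))/(2*2**n)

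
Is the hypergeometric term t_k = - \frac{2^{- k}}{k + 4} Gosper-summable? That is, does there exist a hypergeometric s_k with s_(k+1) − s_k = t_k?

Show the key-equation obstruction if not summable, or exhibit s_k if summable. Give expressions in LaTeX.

t_(k+1)/t_k = (k + 4)/(2*(k + 5)).
Gosper form: A/B · C(k+1)/C(k) with A=k/2 + 2, B=k + 5, C=1.
Need (k/2 + 2)·f(k+1) − (k + 4)·f(k) = 1.
Bound: deg f ≤ -1.
Negative degree bound (-1): no f exists, t_k not Gosper-summable.

No — negative degree bound, so no certificate f.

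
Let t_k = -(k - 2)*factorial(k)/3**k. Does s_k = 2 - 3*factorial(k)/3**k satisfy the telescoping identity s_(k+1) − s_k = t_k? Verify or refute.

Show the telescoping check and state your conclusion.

s_(k+1) = (2*3**k - k*factorial(k) - factorial(k))/3**k
s_(k+1) − s_k = -(k - 2)*factorial(k)/3**k
(s_(k+1) − s_k) − t_k = 0

Valid: the claim telescopes to t_k.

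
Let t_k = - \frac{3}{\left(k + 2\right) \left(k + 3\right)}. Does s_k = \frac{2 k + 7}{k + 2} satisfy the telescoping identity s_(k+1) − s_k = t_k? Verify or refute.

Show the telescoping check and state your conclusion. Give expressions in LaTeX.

s_(k+1) = (2*k + 9)/(k + 3)
s_(k+1) − s_k = -3/(k**2 + 5*k + 6)
(s_(k+1) − s_k) − t_k = 0

Valid: the claim telescopes to t_k.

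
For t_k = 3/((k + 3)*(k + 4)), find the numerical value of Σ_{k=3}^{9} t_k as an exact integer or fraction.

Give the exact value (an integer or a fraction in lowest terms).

Σ = 7/26

r(k) = (k + 3)/(k + 5) after simplifying.
Normal form (A,B,C) = (k + 3, k + 5, 1).
f must satisfy (k + 3)·f(k+1) − (k + 4)·f(k) = 1.
Degrees (1,1,0) ⇒ d ≤ 1.
Solving with deg f ≤ 1: f(k) = k/3.
Then R = B(k−1)f/C = k*(k + 4)/3, so s_k = R(k)·t_k = k/(k + 3).
Check: Δs_k = 3/(k**2 + 7*k + 12). ✓
Evaluate s at k=10 and k=3: 10/13 and 1/2; difference 7/26.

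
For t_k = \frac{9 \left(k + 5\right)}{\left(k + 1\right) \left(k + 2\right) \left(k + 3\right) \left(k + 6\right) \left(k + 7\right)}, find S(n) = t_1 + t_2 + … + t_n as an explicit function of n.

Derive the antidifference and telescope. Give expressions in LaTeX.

S(n) = \frac{n \left(n^{2} + 12 n + 41\right)}{14 \left(n^{3} + 12 n^{2} + 41 n + 42\right)}

Step 1: r(k) = (k + 1)*(k + 6)**2/((k + 4)*(k + 5)*(k + 8)).
Gosper form: A/B · C(k+1)/C(k) with A=k + 1, B=k + 8, C=k**3 + 14*k**2 + 65*k + 100.
Need (k + 1)·f(k+1) − (k + 7)·f(k) = k**3 + 14*k**2 + 65*k + 100.
deg f ≤ 6 (via 1,1,3).
Solve for f: f(k) = k*(k + 3)*(k + 4)**2*(k + 5)**2/36 (degree 6 ≤ 6).
Then R = B(k−1)f/C = k*(k + 3)*(k + 4)*(k + 7)/36, so s_k = R(k)·t_k = k*(k**2 + 9*k + 20)/(4*(k**3 + 9*k**2 + 20*k + 12)).
Verify: 9*(k + 5)/(k**5 + 19*k**4 + 131*k**3 + 401*k**2 + 540*k + 252) matches t_k.
Evaluate: s_(n+1) = (n**3 + 12*n**2 + 41*n + 30)/(4*(n**3 + 12*n**2 + 41*n + 42)); subtract s_(1) = 5/28 ⇒ S(n) = n*(n**2 + 12*n + 41)/(14*(n**3 + 12*n**2 + 41*n + 42)).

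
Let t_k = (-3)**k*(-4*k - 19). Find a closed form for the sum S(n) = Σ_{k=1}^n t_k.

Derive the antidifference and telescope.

S(n) = -3*(-3)**n*n - 15*(-3)**n + 15

t_(k+1)/t_k = 3*(-4*k - 23)/(4*k + 19).
Take A(k)=-3, B(k)=1, C(k)=k + 19/4.
Set up (-3)·f(k+1) − (1)·f(k) − (k + 19/4) = 0.
Degrees (0,0,1) ⇒ d ≤ 1.
Solve for f: f(k) = -(k + 4)/4 (degree 1 ≤ 1).
Certificate R = B(k−1)f/C = -(k + 4)/(4*k + 19) gives s_k = (-3)**k*(k + 4).
s_(k+1) − s_k = (-3)**k*(-4*k - 19) = t_k.
s_(n+1) = (-3)**(n + 1)*(n + 5) and s_(1) = -15, so S(n) = -3*(-3)**n*n - 15*(-3)**n + 15.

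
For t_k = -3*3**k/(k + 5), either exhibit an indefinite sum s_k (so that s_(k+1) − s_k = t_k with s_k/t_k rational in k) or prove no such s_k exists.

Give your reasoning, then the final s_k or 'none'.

Ratio r(k) = 3*(k + 5)/(k + 6).
Normal form (A,B,C) = (3*k + 15, k + 6, 1).
Key eq: (3*k + 15)·f(k+1) = (k + 5)·f(k) + (1).
d = -1 from the (1,1,0) case.
d = -1 < 0 ⇒ no nonzero polynomial f; not summable.

none — t_k is not Gosper-summable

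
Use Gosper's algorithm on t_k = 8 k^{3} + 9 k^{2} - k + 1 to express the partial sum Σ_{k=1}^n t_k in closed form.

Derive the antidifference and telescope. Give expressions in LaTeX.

Ratio r(k) = (-k + 8*(k + 1)**3 + 9*(k + 1)**2)/(8*k**3 + 9*k**2 - k + 1).
Factor: A=1; B=1; C=k**3 + 9*k**2/8 - k/8 + 1/8.
f must satisfy (1)·f(k+1) − (1)·f(k) = k**3 + 9*k**2/8 - k/8 + 1/8.
From deg A=0, deg B=0, deg C=3: d=4.
Solving with deg f ≤ 4: f(k) = k*(2*k**3 - k**2 - 3*k + 3)/8.
So s_k = (B(k−1)f/C)·t_k = (k*(2*k**3 - k**2 - 3*k + 3)/(8*k**3 + 9*k**2 - k + 1))·t_k = k*(2*k**3 - k**2 - 3*k + 3).
Check: Δs_k = 8*k**3 + 9*k**2 - k + 1. ✓
Evaluate: s_(n+1) = 2*n**4 + 7*n**3 + 6*n**2 + 2*n + 1; subtract s_(1) = 1 ⇒ S(n) = n*(2*n**3 + 7*n**2 + 6*n + 2).

S(n) = n \left(2 n^{3} + 7 n^{2} + 6 n + 2\right)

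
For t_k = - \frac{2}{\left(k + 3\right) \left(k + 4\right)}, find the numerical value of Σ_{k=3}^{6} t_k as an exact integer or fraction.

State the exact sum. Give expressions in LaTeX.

Σ = -2/15

Step 1: r(k) = (k + 3)/(k + 5).
Normal form (A,B,C) = (k + 3, k + 5, 1).
Solve (k + 3)·f(k+1) − (k + 4)·f(k) = 1.
deg f ≤ 1 (via 1,1,0).
Solving with deg f ≤ 1: f(k) = k/3.
Get s_k = R·t_k = -2*k/(3*k + 9) with R(k) = B(k−1)f(k)/C(k) = k*(k + 4)/3.
Check: Δs_k = -2/(k**2 + 7*k + 12). ✓
Telescoping: Σ = s_(7) − s_(3) = -7/15 − (-1/3) = -2/15.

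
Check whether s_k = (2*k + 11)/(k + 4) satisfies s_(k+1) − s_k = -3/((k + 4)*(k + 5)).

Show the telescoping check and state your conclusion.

s_(k+1) = (2*k + 13)/(k + 5)
s_(k+1) − s_k = -3/(k**2 + 9*k + 20)
(s_(k+1) − s_k) − t_k = 0

Valid: the claim telescopes to t_k.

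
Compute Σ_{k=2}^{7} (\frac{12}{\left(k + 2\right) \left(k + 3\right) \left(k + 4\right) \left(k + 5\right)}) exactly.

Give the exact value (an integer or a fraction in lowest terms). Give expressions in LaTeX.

Σ = 1/33

r(k) = (k + 2)/(k + 6) after simplifying.
Take A(k)=k + 2, B(k)=k + 6, C(k)=1.
Key eq: (k + 2)·f(k+1) = (k + 5)·f(k) + (1).
deg f ≤ 3 (via 1,1,0).
Solve for f: f(k) = k*(k**2 + 9*k + 26)/72 (degree 3 ≤ 3).
Certificate R = B(k−1)f/C = k*(k + 5)*(k**2 + 9*k + 26)/72 gives s_k = k*(k**2 + 9*k + 26)/(6*(k + 2)*(k + 3)*(k + 4)).
Verify: 12/(k**4 + 14*k**3 + 71*k**2 + 154*k + 120) matches t_k.
Σ_(k=2)^(7) t_k = s_(8) − s_(2) = 9/55 − (2/15) = 1/33.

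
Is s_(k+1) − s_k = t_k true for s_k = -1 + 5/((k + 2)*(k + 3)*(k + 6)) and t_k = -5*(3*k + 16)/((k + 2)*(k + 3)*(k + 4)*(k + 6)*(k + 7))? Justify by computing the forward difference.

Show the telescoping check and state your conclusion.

Valid — Δs_k = t_k.

s_(k+1) = -1 + 5/((k + 3)*(k + 4)*(k + 7))
s_(k+1) − s_k = 5*(-3*k - 16)/(k**5 + 22*k**4 + 185*k**3 + 740*k**2 + 1404*k + 1008)
(s_(k+1) − s_k) − t_k = 0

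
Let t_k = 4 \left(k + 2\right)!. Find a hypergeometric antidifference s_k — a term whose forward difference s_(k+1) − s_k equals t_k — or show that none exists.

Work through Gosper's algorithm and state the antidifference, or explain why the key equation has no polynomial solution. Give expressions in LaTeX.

not Gosper-summable; s_k does not exist

Step 1: r(k) = k + 3.
A = k + 3, B = 1, C = 1.
Key eq: (k + 3)·f(k+1) = (1)·f(k) + (1).
deg f ≤ -1 (via 1,0,0).
d = -1 < 0 ⇒ no nonzero polynomial f; not summable.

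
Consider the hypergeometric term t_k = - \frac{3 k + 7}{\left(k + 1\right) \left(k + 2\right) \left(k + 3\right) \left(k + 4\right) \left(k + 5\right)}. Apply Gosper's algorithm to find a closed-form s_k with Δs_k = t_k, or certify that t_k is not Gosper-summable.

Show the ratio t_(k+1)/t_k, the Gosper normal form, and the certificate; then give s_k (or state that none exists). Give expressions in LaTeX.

Step 1: r(k) = (k + 1)*(3*k + 10)/((k + 6)*(3*k + 7)).
Normal form (A,B,C) = (k + 1, k + 6, k + 7/3).
f must satisfy (k + 1)·f(k+1) − (k + 5)·f(k) = k + 7/3.
Degrees (1,1,1) ⇒ d ≤ 4.
Solving with deg f ≤ 4: f(k) = k*(k + 2)*(k**2 + 8*k + 19)/36.
Then R = B(k−1)f/C = k*(k + 2)*(k + 5)*(k**2 + 8*k + 19)/(12*(3*k + 7)), so s_k = R(k)·t_k = k*(-k**2 - 8*k - 19)/(12*(k**3 + 8*k**2 + 19*k + 12)).
Verify: (-3*k - 7)/(k**5 + 15*k**4 + 85*k**3 + 225*k**2 + 274*k + 120) matches t_k.

s_k = \frac{k \left(- k^{2} - 8 k - 19\right)}{12 \left(k^{3} + 8 k^{2} + 19 k + 12\right)}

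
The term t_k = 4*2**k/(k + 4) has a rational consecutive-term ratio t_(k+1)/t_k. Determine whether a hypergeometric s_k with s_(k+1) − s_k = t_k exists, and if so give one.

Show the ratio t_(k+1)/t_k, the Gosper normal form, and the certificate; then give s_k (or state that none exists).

none (Gosper's algorithm certifies no s_k)

The ratio is 2*(k + 4)/(k + 5).
So A=2*k + 8 and B=k + 5, with C=1.
Solve (2*k + 8)·f(k+1) − (k + 4)·f(k) = 1.
d = -1 from the (1,1,0) case.
deg f ≤ -1 is impossible — no certificate.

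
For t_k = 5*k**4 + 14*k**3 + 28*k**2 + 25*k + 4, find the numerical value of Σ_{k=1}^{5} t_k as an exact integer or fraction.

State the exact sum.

The ratio is (5*k**4 + 34*k**3 + 100*k**2 + 143*k + 76)/(5*k**4 + 14*k**3 + 28*k**2 + 25*k + 4).
So A=1 and B=1, with C=k**4 + 14*k**3/5 + 28*k**2/5 + 5*k + 4/5.
f must satisfy (1)·f(k+1) − (1)·f(k) = k**4 + 14*k**3/5 + 28*k**2/5 + 5*k + 4/5.
From deg A=0, deg B=0, deg C=4: d=5.
A polynomial solution: f(k) = k*(k**4 + k**3 + 4*k**2 + 2*k - 4)/5.
So s_k = (B(k−1)f/C)·t_k = (k*(k**4 + k**3 + 4*k**2 + 2*k - 4)/(5*k**4 + 14*k**3 + 28*k**2 + 25*k + 4))·t_k = k*(k**4 + k**3 + 4*k**2 + 2*k - 4).
Δs = 5*k**4 + 14*k**3 + 28*k**2 + 25*k + 4, as required.
Evaluate s at k=6 and k=1: 9984 and 4; difference 9980.

Σ = 9980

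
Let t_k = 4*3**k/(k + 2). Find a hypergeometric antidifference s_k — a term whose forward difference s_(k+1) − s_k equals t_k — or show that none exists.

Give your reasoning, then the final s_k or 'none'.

Ratio r(k) = 3*(k + 2)/(k + 3).
Factor: A=3*k + 6; B=k + 3; C=1.
f must satisfy (3*k + 6)·f(k+1) − (k + 2)·f(k) = 1.
From deg A=1, deg B=1, deg C=0: d=-1.
Bound -1 < 0, so the key equation has no polynomial solution.

no hypergeometric antidifference exists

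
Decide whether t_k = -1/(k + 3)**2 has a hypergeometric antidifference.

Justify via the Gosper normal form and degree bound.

No — the linear system for f has no solution.

The ratio is (k + 3)**2/(k + 4)**2.
Factor: A=k**2 + 6*k + 9; B=k**2 + 8*k + 16; C=1.
f must satisfy (k**2 + 6*k + 9)·f(k+1) − (k**2 + 6*k + 9)·f(k) = 1.
Degrees (2,2,0) ⇒ d ≤ 0.
Generic f = c0 gives residual -1; -1 = 0 cannot hold, so t_k is not Gosper-summable.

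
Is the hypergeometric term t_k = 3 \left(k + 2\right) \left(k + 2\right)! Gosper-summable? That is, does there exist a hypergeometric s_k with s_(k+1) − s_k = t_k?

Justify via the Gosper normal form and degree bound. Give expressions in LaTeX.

The ratio is (k + 3)**2/(k + 2).
So A=k + 3 and B=1, with C=k + 2.
Solve (k + 3)·f(k+1) − (1)·f(k) = k + 2.
Degrees (1,0,1) ⇒ d ≤ 0.
Solve for f: f(k) = 1 (degree 0 ≤ 0).
So s_k = (B(k−1)f/C)·t_k = (1/(k + 2))·t_k = 3*factorial(k + 2).
s_(k+1) − s_k = 3*(k + 2)*factorial(k + 2) = t_k.

Yes. s_k = 3 \left(k + 2\right)!.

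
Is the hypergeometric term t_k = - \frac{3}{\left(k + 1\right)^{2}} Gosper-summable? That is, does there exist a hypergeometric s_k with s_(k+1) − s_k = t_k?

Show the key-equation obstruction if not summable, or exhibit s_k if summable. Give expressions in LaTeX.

No — the linear system for f has no solution.

t_(k+1)/t_k = (k + 1)**2/(k + 2)**2.
So A=k**2 + 2*k + 1 and B=k**2 + 4*k + 4, with C=1.
Solve (k**2 + 2*k + 1)·f(k+1) − (k**2 + 2*k + 1)·f(k) = 1.
Bound: deg f ≤ 0.
f = c0 ⇒ A·f(k+1) − B(k−1)·f(k) − C = -1. The system {-1 = 0} is inconsistent; no antidifference.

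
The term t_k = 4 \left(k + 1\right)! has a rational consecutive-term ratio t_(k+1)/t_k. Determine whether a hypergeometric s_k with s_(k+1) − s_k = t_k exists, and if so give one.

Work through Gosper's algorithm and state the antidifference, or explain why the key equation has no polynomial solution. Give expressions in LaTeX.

not Gosper-summable; s_k does not exist

Compute t_(k+1)/t_k: get k + 2.
Normal form (A,B,C) = (k + 2, 1, 1).
f must satisfy (k + 2)·f(k+1) − (1)·f(k) = 1.
deg f ≤ -1 (via 1,0,0).
deg f ≤ -1 is impossible — no certificate.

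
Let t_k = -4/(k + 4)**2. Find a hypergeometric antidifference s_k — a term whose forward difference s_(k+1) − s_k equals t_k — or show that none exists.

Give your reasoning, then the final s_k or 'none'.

none (Gosper's algorithm certifies no s_k)

t_(k+1)/t_k = (k + 4)**2/(k + 5)**2.
So A=k**2 + 8*k + 16 and B=k**2 + 10*k + 25, with C=1.
Solve (k**2 + 8*k + 16)·f(k+1) − (k**2 + 8*k + 16)·f(k) = 1.
deg f ≤ 0 (via 2,2,0).
Generic f = c0 gives residual -1; -1 = 0 cannot hold, so t_k is not Gosper-summable.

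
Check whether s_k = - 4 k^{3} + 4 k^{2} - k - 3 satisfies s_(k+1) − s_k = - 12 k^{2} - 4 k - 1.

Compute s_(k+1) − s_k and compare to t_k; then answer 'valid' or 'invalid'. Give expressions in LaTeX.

valid (s_(k+1) − s_k reduces to t_k)

s_(k+1) = -k - 4*(k + 1)**3 + 4*(k + 1)**2 - 4
s_(k+1) − s_k = -12*k**2 - 4*k - 1
(s_(k+1) − s_k) − t_k = 0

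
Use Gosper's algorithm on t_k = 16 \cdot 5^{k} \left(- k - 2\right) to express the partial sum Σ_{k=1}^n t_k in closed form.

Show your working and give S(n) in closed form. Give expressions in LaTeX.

t_(k+1)/t_k = 5*(k + 3)/(k + 2).
Take A(k)=5, B(k)=1, C(k)=k + 2.
f must satisfy (5)·f(k+1) − (1)·f(k) = k + 2.
deg f ≤ 1 (via 0,0,1).
Match coefficients ⇒ f(k) = (4*k + 3)/16.
Certificate R = B(k−1)f/C = (4*k + 3)/(16*(k + 2)) gives s_k = 5**k*(-4*k - 3).
s_(k+1) − s_k = 16*5**k*(-k - 2) = t_k.
s_(n+1) = 5**(n + 1)*(-4*n - 7) and s_(1) = -35, so S(n) = -20*5**n*n - 35*5**n + 35.

S(n) = - 20 \cdot 5^{n} n - 35 \cdot 5^{n} + 35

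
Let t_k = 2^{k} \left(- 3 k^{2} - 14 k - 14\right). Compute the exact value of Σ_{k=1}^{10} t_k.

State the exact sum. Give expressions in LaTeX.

Σ = -796654

Ratio r(k) = 2*(3*k**2 + 20*k + 31)/(3*k**2 + 14*k + 14).
Gosper form: A/B · C(k+1)/C(k) with A=2, B=1, C=k**2 + 14*k/3 + 14/3.
Need (2)·f(k+1) − (1)·f(k) = k**2 + 14*k/3 + 14/3.
d = 2 from the (0,0,2) case.
Solve for f: f(k) = (3*k**2 + 2*k + 4)/3 (degree 2 ≤ 2).
R(k) = B(k−1)·f(k)/C(k) = (3*k**2 + 2*k + 4)/(3*k**2 + 14*k + 14); s_k = R·t_k = 2**k*(-3*k**2 - 2*k - 4).
Check: Δs_k = 2**k*(-3*k**2 - 14*k - 14). ✓
Sum = s_(11) − s_(1); s_(11) = -796672, s_(1) = -18 ⇒ -796654.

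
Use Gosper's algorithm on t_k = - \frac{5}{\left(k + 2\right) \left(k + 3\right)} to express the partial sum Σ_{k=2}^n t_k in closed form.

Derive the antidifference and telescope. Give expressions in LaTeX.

Step 1: r(k) = (k + 2)/(k + 4).
So A=k + 2 and B=k + 4, with C=1.
f must satisfy (k + 2)·f(k+1) − (k + 3)·f(k) = 1.
From deg A=1, deg B=1, deg C=0: d=1.
Solving with deg f ≤ 1: f(k) = k/2.
Certificate R = B(k−1)f/C = k*(k + 3)/2 gives s_k = -5*k/(2*k + 4).
Δs = -5/(k**2 + 5*k + 6), as required.
s_(n+1) = 5*(-n - 1)/(2*(n + 3)) and s_(2) = -5/4, so S(n) = 5*(1 - n)/(4*(n + 3)).

S(n) = \frac{5 \left(1 - n\right)}{4 \left(n + 3\right)}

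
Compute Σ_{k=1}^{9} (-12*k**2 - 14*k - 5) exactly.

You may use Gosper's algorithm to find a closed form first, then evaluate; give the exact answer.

The ratio is (12*k**2 + 38*k + 31)/(12*k**2 + 14*k + 5).
Normal form (A,B,C) = (1, 1, k**2 + 7*k/6 + 5/12).
Need (1)·f(k+1) − (1)·f(k) = k**2 + 7*k/6 + 5/12.
d = 3 from the (0,0,2) case.
Coefficient equations give f(k) = k**2*(4*k + 1)/12.
So s_k = (B(k−1)f/C)·t_k = (k**2*(4*k + 1)/(12*k**2 + 14*k + 5))·t_k = k**2*(-4*k - 1).
Verify: -12*k**2 - 14*k - 5 matches t_k.
Telescoping: Σ = s_(10) − s_(1) = -4100 − (-5) = -4095.

Σ = -4095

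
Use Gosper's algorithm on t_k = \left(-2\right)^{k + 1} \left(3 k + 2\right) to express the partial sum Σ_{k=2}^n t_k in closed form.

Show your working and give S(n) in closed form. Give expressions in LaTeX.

S(n) = - 4 \left(-2\right)^{n} n - 4 \left(-2\right)^{n} - 16

Compute t_(k+1)/t_k: get 2*(-3*k - 5)/(3*k + 2).
Factor: A=-2; B=1; C=k + 2/3.
f must satisfy (-2)·f(k+1) − (1)·f(k) = k + 2/3.
d = 1 from the (0,0,1) case.
Match coefficients ⇒ f(k) = -k/3.
Certificate R = B(k−1)f/C = -k/(3*k + 2) gives s_k = 2*(-2)**k*k.
Check: Δs_k = (-2)**(k + 1)*(3*k + 2). ✓
Evaluate: s_(n+1) = (-2)**(n + 2)*(-n - 1); subtract s_(2) = 16 ⇒ S(n) = -4*(-2)**n*n - 4*(-2)**n - 16.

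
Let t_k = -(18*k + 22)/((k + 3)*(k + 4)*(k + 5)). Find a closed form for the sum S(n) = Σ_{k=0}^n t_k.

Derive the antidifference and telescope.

Step 1: r(k) = (k + 3)*(9*k + 20)/((k + 6)*(9*k + 11)).
Take A(k)=k + 3, B(k)=k + 6, C(k)=k + 11/9.
Key eq: (k + 3)·f(k+1) = (k + 5)·f(k) + (k + 11/9).
Bound: deg f ≤ 2.
Solve for f: f(k) = k*(19*k + 25)/108 (degree 2 ≤ 2).
So s_k = (B(k−1)f/C)·t_k = (k*(k + 5)*(19*k + 25)/(12*(9*k + 11)))·t_k = -k*(19*k + 25)/(6*(k + 3)*(k + 4)).
Check: Δs_k = 2*(-9*k - 11)/(k**3 + 12*k**2 + 47*k + 60). ✓
s_(n+1) = (-19*n**2 - 63*n - 44)/(6*(n**2 + 9*n + 20)) and s_(0) = 0, so S(n) = (-19*n**2 - 63*n - 44)/(6*(n**2 + 9*n + 20)).

S(n) = (-19*n**2 - 63*n - 44)/(6*(n**2 + 9*n + 20))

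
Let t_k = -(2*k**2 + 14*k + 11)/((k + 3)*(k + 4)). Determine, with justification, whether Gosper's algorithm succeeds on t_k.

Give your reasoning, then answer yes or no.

Yes. s_k = k*(-6*k - 5)/(3*(k + 3)).

Step 1: r(k) = (k + 3)*(14*k + 2*(k + 1)**2 + 25)/((k + 5)*(2*k**2 + 14*k + 11)).
A = k + 3, B = k + 5, C = k**2 + 7*k + 11/2.
f must satisfy (k + 3)·f(k+1) − (k + 4)·f(k) = k**2 + 7*k + 11/2.
Bound: deg f ≤ 2.
Coefficient equations give f(k) = k*(6*k + 5)/6.
Then R = B(k−1)f/C = k*(k + 4)*(6*k + 5)/(3*(2*k**2 + 14*k + 11)), so s_k = R(k)·t_k = k*(-6*k - 5)/(3*(k + 3)).
Check: Δs_k = (-2*k**2 - 14*k - 11)/(k**2 + 7*k + 12). ✓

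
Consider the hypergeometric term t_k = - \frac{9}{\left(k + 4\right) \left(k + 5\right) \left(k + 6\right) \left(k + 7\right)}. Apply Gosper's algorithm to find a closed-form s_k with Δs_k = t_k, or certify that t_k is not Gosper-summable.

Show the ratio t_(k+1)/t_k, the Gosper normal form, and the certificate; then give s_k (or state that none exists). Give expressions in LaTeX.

Step 1: r(k) = (k + 4)/(k + 8).
Factor: A=k + 4; B=k + 8; C=1.
Key eq: (k + 4)·f(k+1) = (k + 7)·f(k) + (1).
From deg A=1, deg B=1, deg C=0: d=3.
A polynomial solution: f(k) = k*(k**2 + 15*k + 74)/360.
Then R = B(k−1)f/C = k*(k + 7)*(k**2 + 15*k + 74)/360, so s_k = R(k)·t_k = k*(-k**2 - 15*k - 74)/(40*(k + 4)*(k + 5)*(k + 6)).
s_(k+1) − s_k = -9/(k**4 + 22*k**3 + 179*k**2 + 638*k + 840) = t_k.

s_k = \frac{k \left(- k^{2} - 15 k - 74\right)}{40 \left(k + 4\right) \left(k + 5\right) \left(k + 6\right)}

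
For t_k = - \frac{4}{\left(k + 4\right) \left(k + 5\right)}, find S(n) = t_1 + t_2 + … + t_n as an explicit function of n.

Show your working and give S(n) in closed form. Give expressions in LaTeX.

S(n) = - \frac{4 n}{5 n + 25}

Step 1: r(k) = (k + 4)/(k + 6).
Normal form (A,B,C) = (k + 4, k + 6, 1).
Set up (k + 4)·f(k+1) − (k + 5)·f(k) − (1) = 0.
Degrees (1,1,0) ⇒ d ≤ 1.
Match coefficients ⇒ f(k) = k/4.
Then R = B(k−1)f/C = k*(k + 5)/4, so s_k = R(k)·t_k = -k/(k + 4).
Check: Δs_k = -4/(k**2 + 9*k + 20). ✓
Evaluate: s_(n+1) = (-n - 1)/(n + 5); subtract s_(1) = -1/5 ⇒ S(n) = -4*n/(5*n + 25).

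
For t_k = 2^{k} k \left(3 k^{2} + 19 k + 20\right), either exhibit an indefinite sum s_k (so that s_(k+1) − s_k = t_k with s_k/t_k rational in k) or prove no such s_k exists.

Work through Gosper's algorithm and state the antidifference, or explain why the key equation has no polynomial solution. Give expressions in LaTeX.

s_k = 2^{k} \left(3 k^{3} + k^{2} - 2 k - 4\right)

r(k) = 2*(3*k**3 + 28*k**2 + 67*k + 42)/(k*(3*k**2 + 19*k + 20)) after simplifying.
Normal form (A,B,C) = (2, 1, k**3 + 19*k**2/3 + 20*k/3).
Key eq: (2)·f(k+1) = (1)·f(k) + (k**3 + 19*k**2/3 + 20*k/3).
From deg A=0, deg B=0, deg C=3: d=3.
Solve for f: f(k) = (3*k**3 + k**2 - 2*k - 4)/3 (degree 3 ≤ 3).
So s_k = (B(k−1)f/C)·t_k = ((3*k**3 + k**2 - 2*k - 4)/(k*(k + 5)*(3*k + 4)))·t_k = 2**k*(3*k**3 + k**2 - 2*k - 4).
Verify: 2**k*k*(3*k**2 + 19*k + 20) matches t_k.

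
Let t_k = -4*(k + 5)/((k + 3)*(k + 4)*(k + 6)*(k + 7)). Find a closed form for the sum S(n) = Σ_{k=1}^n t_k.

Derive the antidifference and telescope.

The ratio is (k + 3)*(k + 6)**2/((k + 5)**2*(k + 8)).
Normal form (A,B,C) = (k + 3, k + 8, k**2 + 10*k + 25).
Set up (k + 3)·f(k+1) − (k + 7)·f(k) − (k**2 + 10*k + 25) = 0.
From deg A=1, deg B=1, deg C=2: d=4.
Solving with deg f ≤ 4: f(k) = k*(k + 4)*(k + 5)*(k + 9)/36.
Then R = B(k−1)f/C = k*(k + 4)*(k + 7)*(k + 9)/(36*(k + 5)), so s_k = R(k)·t_k = k*(-k - 9)/(9*(k**2 + 9*k + 18)).
Δs = 4*(-k - 5)/(k**4 + 20*k**3 + 145*k**2 + 450*k + 504), as required.
s_(n+1) = (-n**2 - 11*n - 10)/(9*(n**2 + 11*n + 28)) and s_(1) = -5/126, so S(n) = n*(-n - 11)/(14*(n**2 + 11*n + 28)).

S(n) = n*(-n - 11)/(14*(n**2 + 11*n + 28))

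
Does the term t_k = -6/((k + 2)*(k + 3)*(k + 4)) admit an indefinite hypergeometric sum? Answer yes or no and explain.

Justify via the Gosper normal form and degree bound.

Yes. s_k = k*(-k - 5)/(2*(k + 2)*(k + 3)).

The ratio is (k + 2)/(k + 5).
So A=k + 2 and B=k + 5, with C=1.
Solve (k + 2)·f(k+1) − (k + 4)·f(k) = 1.
Bound: deg f ≤ 2.
Coefficient equations give f(k) = k*(k + 5)/12.
So s_k = (B(k−1)f/C)·t_k = (k*(k + 4)*(k + 5)/12)·t_k = k*(-k - 5)/(2*(k + 2)*(k + 3)).
Δs = -6/(k**3 + 9*k**2 + 26*k + 24), as required.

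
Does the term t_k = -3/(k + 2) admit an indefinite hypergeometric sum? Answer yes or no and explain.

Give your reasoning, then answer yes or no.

No; the coefficient equations for f are inconsistent.

Compute t_(k+1)/t_k: get (k + 2)/(k + 3).
A = k + 2, B = k + 3, C = 1.
f must satisfy (k + 2)·f(k+1) − (k + 2)·f(k) = 1.
Bound: deg f ≤ 0.
f = c0 ⇒ A·f(k+1) − B(k−1)·f(k) − C = -1. The system {-1 = 0} is inconsistent; no antidifference.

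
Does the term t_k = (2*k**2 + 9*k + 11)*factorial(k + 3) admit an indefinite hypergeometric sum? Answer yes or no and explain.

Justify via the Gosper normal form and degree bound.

Yes. s_k = (2*k + 1)*factorial(k + 3).

Ratio r(k) = (k + 4)*(9*k + 2*(k + 1)**2 + 20)/(2*k**2 + 9*k + 11).
A = k + 4, B = 1, C = k**2 + 9*k/2 + 11/2.
Solve (k + 4)·f(k+1) − (1)·f(k) = k**2 + 9*k/2 + 11/2.
deg f ≤ 1 (via 1,0,2).
Coefficient equations give f(k) = (2*k + 1)/2.
So s_k = (B(k−1)f/C)·t_k = ((2*k + 1)/(2*k**2 + 9*k + 11))·t_k = (2*k + 1)*factorial(k + 3).
Δs = (2*k**2 + 9*k + 11)*factorial(k + 3), as required.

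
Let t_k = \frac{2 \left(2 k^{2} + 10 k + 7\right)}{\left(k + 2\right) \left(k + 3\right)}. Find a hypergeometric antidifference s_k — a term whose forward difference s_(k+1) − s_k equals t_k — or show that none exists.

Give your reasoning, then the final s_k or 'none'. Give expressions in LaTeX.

Ratio r(k) = (k + 2)*(10*k + 2*(k + 1)**2 + 17)/((k + 4)*(2*k**2 + 10*k + 7)).
Normal form (A,B,C) = (k + 2, k + 4, k**2 + 5*k + 7/2).
Key eq: (k + 2)·f(k+1) = (k + 3)·f(k) + (k**2 + 5*k + 7/2).
deg f ≤ 2 (via 1,1,2).
Match coefficients ⇒ f(k) = k*(4*k + 3)/4.
Certificate R = B(k−1)f/C = k*(k + 3)*(4*k + 3)/(2*(2*k**2 + 10*k + 7)) gives s_k = k*(4*k + 3)/(k + 2).
Check: Δs_k = 2*(2*k**2 + 10*k + 7)/(k**2 + 5*k + 6). ✓

s_k = \frac{k \left(4 k + 3\right)}{k + 2}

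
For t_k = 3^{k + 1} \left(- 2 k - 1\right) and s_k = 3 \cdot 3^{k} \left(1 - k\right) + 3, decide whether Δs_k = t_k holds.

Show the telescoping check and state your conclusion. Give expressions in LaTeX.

s_(k+1) = -9*3**k*k + 3
s_(k+1) − s_k = 3**(k + 1)*(-2*k - 1)
(s_(k+1) − s_k) − t_k = 0

valid (s_(k+1) − s_k reduces to t_k)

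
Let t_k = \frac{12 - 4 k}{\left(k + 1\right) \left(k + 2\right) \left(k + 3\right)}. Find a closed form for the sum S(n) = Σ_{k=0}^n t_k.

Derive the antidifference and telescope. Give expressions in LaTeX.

Compute t_(k+1)/t_k: get (k - 2)*(k + 1)/((k - 3)*(k + 4)).
Gosper form: A/B · C(k+1)/C(k) with A=k + 1, B=k + 4, C=k - 3.
Solve (k + 1)·f(k+1) − (k + 3)·f(k) = k - 3.
d = 2 from the (1,1,1) case.
Solving with deg f ≤ 2: f(k) = -k*(k + 5)/2.
Certificate R = B(k−1)f/C = -k*(k + 3)*(k + 5)/(2*(k - 3)) gives s_k = 2*k*(k + 5)/((k + 1)*(k + 2)).
Verify: 4*(3 - k)/(k**3 + 6*k**2 + 11*k + 6) matches t_k.
Evaluate: s_(n+1) = 2*(n**2 + 7*n + 6)/(n**2 + 5*n + 6); subtract s_(0) = 0 ⇒ S(n) = 2*(n**2 + 7*n + 6)/(n**2 + 5*n + 6).

S(n) = \frac{2 \left(n^{2} + 7 n + 6\right)}{n^{2} + 5 n + 6}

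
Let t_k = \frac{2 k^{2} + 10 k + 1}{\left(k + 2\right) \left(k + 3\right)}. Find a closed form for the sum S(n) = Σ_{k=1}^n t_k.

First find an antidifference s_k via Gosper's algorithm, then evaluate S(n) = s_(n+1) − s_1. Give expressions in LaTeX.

r(k) = (k + 2)*(10*k + 2*(k + 1)**2 + 11)/((k + 4)*(2*k**2 + 10*k + 1)) after simplifying.
Gosper form: A/B · C(k+1)/C(k) with A=k + 2, B=k + 4, C=k**2 + 5*k + 1/2.
Need (k + 2)·f(k+1) − (k + 3)·f(k) = k**2 + 5*k + 1/2.
Degrees (1,1,2) ⇒ d ≤ 2.
Coefficient equations give f(k) = k*(4*k - 3)/4.
R(k) = B(k−1)·f(k)/C(k) = k*(k + 3)*(4*k - 3)/(2*(2*k**2 + 10*k + 1)); s_k = R·t_k = k*(4*k - 3)/(2*(k + 2)).
Verify: (2*k**2 + 10*k + 1)/(k**2 + 5*k + 6) matches t_k.
Σ_(k=1)^n t_k = s_(n+1) − s_(1) = ((4*n**2 + 5*n + 1)/(2*(n + 3))) − (1/6), i.e. n*(6*n + 7)/(3*(n + 3)).

S(n) = \frac{n \left(6 n + 7\right)}{3 \left(n + 3\right)}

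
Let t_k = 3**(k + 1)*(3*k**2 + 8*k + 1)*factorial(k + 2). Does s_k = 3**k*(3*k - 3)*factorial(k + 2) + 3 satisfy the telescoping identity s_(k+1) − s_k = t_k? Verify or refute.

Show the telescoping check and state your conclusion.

s_(k+1) = 3*3**(k + 1)*k*factorial(k + 3) + 3
s_(k+1) − s_k = 3**(k + 1)*(3*k**2 + 8*k + 1)*factorial(k + 2)
(s_(k+1) − s_k) − t_k = 0

valid (s_(k+1) − s_k reduces to t_k)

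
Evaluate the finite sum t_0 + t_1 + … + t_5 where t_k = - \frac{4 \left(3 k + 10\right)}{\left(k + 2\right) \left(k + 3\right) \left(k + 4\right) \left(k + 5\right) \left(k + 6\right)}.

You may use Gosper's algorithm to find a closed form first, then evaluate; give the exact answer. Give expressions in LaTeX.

Σ = -21/220

Step 1: r(k) = (k + 2)*(3*k + 13)/((k + 7)*(3*k + 10)).
Normal form (A,B,C) = (k + 2, k + 7, k + 10/3).
Key eq: (k + 2)·f(k+1) = (k + 6)·f(k) + (k + 10/3).
From deg A=1, deg B=1, deg C=1: d=4.
Coefficient equations give f(k) = k*(k + 3)*(k**2 + 11*k + 38)/120.
Then R = B(k−1)f/C = k*(k + 3)*(k + 6)*(k**2 + 11*k + 38)/(40*(3*k + 10)), so s_k = R(k)·t_k = k*(-k**2 - 11*k - 38)/(10*(k**3 + 11*k**2 + 38*k + 40)).
Verify: 4*(-3*k - 10)/(k**5 + 20*k**4 + 155*k**3 + 580*k**2 + 1044*k + 720) matches t_k.
Evaluate s at k=6 and k=0: -21/220 and 0; difference -21/220.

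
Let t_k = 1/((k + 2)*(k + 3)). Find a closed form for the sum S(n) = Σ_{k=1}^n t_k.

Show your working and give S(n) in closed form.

r(k) = (k + 2)/(k + 4) after simplifying.
Factor: A=k + 2; B=k + 4; C=1.
Key eq: (k + 2)·f(k+1) = (k + 3)·f(k) + (1).
Degrees (1,1,0) ⇒ d ≤ 1.
Solving with deg f ≤ 1: f(k) = k/2.
Then R = B(k−1)f/C = k*(k + 3)/2, so s_k = R(k)·t_k = k/(2*(k + 2)).
s_(k+1) − s_k = 1/(k**2 + 5*k + 6) = t_k.
Evaluate: s_(n+1) = (n + 1)/(2*(n + 3)); subtract s_(1) = 1/6 ⇒ S(n) = n/(3*(n + 3)).

S(n) = n/(3*(n + 3))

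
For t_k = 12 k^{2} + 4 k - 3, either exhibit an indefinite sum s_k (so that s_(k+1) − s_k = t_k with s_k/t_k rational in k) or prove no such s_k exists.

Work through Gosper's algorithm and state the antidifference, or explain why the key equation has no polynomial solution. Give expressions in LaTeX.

s_k = k \left(4 k^{2} - 4 k - 3\right)

r(k) = (12*k**2 + 28*k + 13)/(12*k**2 + 4*k - 3) after simplifying.
Factor: A=1; B=1; C=k**2 + k/3 - 1/4.
Need (1)·f(k+1) − (1)·f(k) = k**2 + k/3 - 1/4.
d = 3 from the (0,0,2) case.
A polynomial solution: f(k) = k*(2*k - 3)*(2*k + 1)/12.
Get s_k = R·t_k = k*(4*k**2 - 4*k - 3) with R(k) = B(k−1)f(k)/C(k) = k*(2*k - 3)*(2*k + 1)/(12*k**2 + 4*k - 3).
s_(k+1) − s_k = 12*k**2 + 4*k - 3 = t_k.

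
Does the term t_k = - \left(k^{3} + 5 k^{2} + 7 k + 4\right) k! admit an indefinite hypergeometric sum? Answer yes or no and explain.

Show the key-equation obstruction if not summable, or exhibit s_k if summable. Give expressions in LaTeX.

t_(k+1)/t_k = (k**4 + 9*k**3 + 28*k**2 + 37*k + 17)/(k**3 + 5*k**2 + 7*k + 4).
Normal form (A,B,C) = (k + 1, 1, k**3 + 5*k**2 + 7*k + 4).
f must satisfy (k + 1)·f(k+1) − (1)·f(k) = k**3 + 5*k**2 + 7*k + 4.
d = 2 from the (1,0,3) case.
Solving with deg f ≤ 2: f(k) = k**2 + 3*k + 1.
R(k) = B(k−1)·f(k)/C(k) = (k**2 + 3*k + 1)/(k**3 + 5*k**2 + 7*k + 4); s_k = R·t_k = -(k**2 + 3*k + 1)*factorial(k).
s_(k+1) − s_k = -(k**3 + 5*k**2 + 7*k + 4)*factorial(k) = t_k.

Yes. s_k = - \left(k^{2} + 3 k + 1\right) k!.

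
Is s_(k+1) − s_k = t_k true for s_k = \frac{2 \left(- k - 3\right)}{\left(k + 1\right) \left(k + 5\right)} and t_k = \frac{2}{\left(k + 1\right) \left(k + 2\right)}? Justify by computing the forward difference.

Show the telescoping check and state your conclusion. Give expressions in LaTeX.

Invalid: residual \frac{4 \left(- 2 k - 7\right)}{k^{4} + 14 k^{3} + 65 k^{2} + 112 k + 60} ≠ 0.

s_(k+1) = 2*(-k - 4)/((k + 2)*(k + 6))
s_(k+1) − s_k = 2*(k**2 + 7*k + 16)/(k**4 + 14*k**3 + 65*k**2 + 112*k + 60)
(s_(k+1) − s_k) − t_k = 4*(-2*k - 7)/(k**4 + 14*k**3 + 65*k**2 + 112*k + 60)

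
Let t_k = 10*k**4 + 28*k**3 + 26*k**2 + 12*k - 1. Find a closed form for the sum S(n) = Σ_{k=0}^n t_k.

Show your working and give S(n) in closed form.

The ratio is (10*k**4 + 68*k**3 + 170*k**2 + 188*k + 75)/(10*k**4 + 28*k**3 + 26*k**2 + 12*k - 1).
So A=1 and B=1, with C=k**4 + 14*k**3/5 + 13*k**2/5 + 6*k/5 - 1/10.
Set up (1)·f(k+1) − (1)·f(k) − (k**4 + 14*k**3/5 + 13*k**2/5 + 6*k/5 - 1/10) = 0.
From deg A=0, deg B=0, deg C=4: d=5.
A polynomial solution: f(k) = k*(2*k**4 + 2*k**3 - 2*k**2 - 3)/10.
Then R = B(k−1)f/C = k*(2*k**4 + 2*k**3 - 2*k**2 - 3)/(10*k**4 + 28*k**3 + 26*k**2 + 12*k - 1), so s_k = R(k)·t_k = k*(2*k**4 + 2*k**3 - 2*k**2 - 3).
s_(k+1) − s_k = 10*k**4 + 28*k**3 + 26*k**2 + 12*k - 1 = t_k.
s_(n+1) = 2*n**5 + 12*n**4 + 26*n**3 + 26*n**2 + 9*n - 1 and s_(0) = 0, so S(n) = 2*n**5 + 12*n**4 + 26*n**3 + 26*n**2 + 9*n - 1.

S(n) = 2*n**5 + 12*n**4 + 26*n**3 + 26*n**2 + 9*n - 1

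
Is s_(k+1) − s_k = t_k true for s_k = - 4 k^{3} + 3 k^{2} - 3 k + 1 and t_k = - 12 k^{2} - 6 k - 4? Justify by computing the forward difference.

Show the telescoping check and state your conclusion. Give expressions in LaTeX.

s_(k+1) = -4*k**3 - 9*k**2 - 9*k - 3
s_(k+1) − s_k = -12*k**2 - 6*k - 4
(s_(k+1) − s_k) − t_k = 0

valid; difference matches t_k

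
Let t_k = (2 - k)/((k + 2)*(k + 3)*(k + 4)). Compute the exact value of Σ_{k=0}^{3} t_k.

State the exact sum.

Σ = 2/21

Ratio r(k) = (k - 1)*(k + 2)/((k - 2)*(k + 5)).
So A=k + 2 and B=k + 5, with C=k - 2.
Set up (k + 2)·f(k+1) − (k + 4)·f(k) − (k - 2) = 0.
Degrees (1,1,1) ⇒ d ≤ 2.
A polynomial solution: f(k) = -k.
Get s_k = R·t_k = k/((k + 2)*(k + 3)) with R(k) = B(k−1)f(k)/C(k) = -k*(k + 4)/(k - 2).
Verify: (2 - k)/(k**3 + 9*k**2 + 26*k + 24) matches t_k.
Σ_(k=0)^(3) t_k = s_(4) − s_(0) = 2/21 − (0) = 2/21.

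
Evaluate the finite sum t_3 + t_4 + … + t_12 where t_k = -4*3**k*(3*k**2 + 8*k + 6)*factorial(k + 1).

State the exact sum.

Σ = -7227498447564587424

Ratio r(k) = 3*(3*k**3 + 20*k**2 + 45*k + 34)/(3*k**2 + 8*k + 6).
Factor: A=3*k + 6; B=1; C=k**2 + 8*k/3 + 2.
Key eq: (3*k + 6)·f(k+1) = (1)·f(k) + (k**2 + 8*k/3 + 2).
From deg A=1, deg B=0, deg C=2: d=1.
A polynomial solution: f(k) = k/3.
Certificate R = B(k−1)f/C = k/(3*k**2 + 8*k + 6) gives s_k = -4*3**k*k*factorial(k + 1).
Verify: -4*3**k*(3*k**2 + 8*k + 6)*factorial(k + 1) matches t_k.
Evaluate s at k=13 and k=3: -7227498447564595200 and -7776; difference -7227498447564587424.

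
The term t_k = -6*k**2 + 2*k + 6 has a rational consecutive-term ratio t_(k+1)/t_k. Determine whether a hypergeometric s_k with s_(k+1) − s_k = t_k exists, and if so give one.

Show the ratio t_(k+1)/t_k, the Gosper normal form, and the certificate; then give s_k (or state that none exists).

s_k = 2*k*(-k**2 + 2*k + 2)

The ratio is (k - 3*(k + 1)**2 + 4)/(-3*k**2 + k + 3).
Take A(k)=1, B(k)=1, C(k)=k**2 - k/3 - 1.
Solve (1)·f(k+1) − (1)·f(k) = k**2 - k/3 - 1.
deg f ≤ 3 (via 0,0,2).
Solve for f: f(k) = k*(k**2 - 2*k - 2)/3 (degree 3 ≤ 3).
Then R = B(k−1)f/C = k*(k**2 - 2*k - 2)/(3*k**2 - k - 3), so s_k = R(k)·t_k = 2*k*(-k**2 + 2*k + 2).
Δs = -6*k**2 + 2*k + 6, as required.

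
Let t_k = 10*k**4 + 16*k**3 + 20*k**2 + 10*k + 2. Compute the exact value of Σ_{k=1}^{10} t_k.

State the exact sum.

Σ = 310000

Ratio r(k) = (5*k**4 + 28*k**3 + 64*k**2 + 69*k + 29)/(5*k**4 + 8*k**3 + 10*k**2 + 5*k + 1).
So A=1 and B=1, with C=k**4 + 8*k**3/5 + 2*k**2 + k + 1/5.
Solve (1)·f(k+1) − (1)·f(k) = k**4 + 8*k**3/5 + 2*k**2 + k + 1/5.
Bound: deg f ≤ 5.
Solving with deg f ≤ 5: f(k) = k**2*(2*k - 1)*(k**2 + 1)/10.
R(k) = B(k−1)·f(k)/C(k) = k**2*(2*k - 1)*(k**2 + 1)/(2*(5*k**4 + 8*k**3 + 10*k**2 + 5*k + 1)); s_k = R·t_k = k**2*(2*k**3 - k**2 + 2*k - 1).
Check: Δs_k = 10*k**4 + 16*k**3 + 20*k**2 + 10*k + 2. ✓
Σ_(k=1)^(10) t_k = s_(11) − s_(1) = 310002 − (2) = 310000.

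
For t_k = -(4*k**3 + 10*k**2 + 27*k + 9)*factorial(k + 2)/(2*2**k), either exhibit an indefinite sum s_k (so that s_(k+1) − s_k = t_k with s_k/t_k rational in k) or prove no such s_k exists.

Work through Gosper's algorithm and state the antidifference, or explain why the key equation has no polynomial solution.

s_k = -(4*k**2 - 2*k + 3)*factorial(k + 2)/2**k

t_(k+1)/t_k = (4*k**4 + 34*k**3 + 125*k**2 + 227*k + 150)/(2*(4*k**3 + 10*k**2 + 27*k + 9)).
Take A(k)=k/2 + 3/2, B(k)=1, C(k)=k**3 + 5*k**2/2 + 27*k/4 + 9/4.
Key eq: (k/2 + 3/2)·f(k+1) = (1)·f(k) + (k**3 + 5*k**2/2 + 27*k/4 + 9/4).
From deg A=1, deg B=0, deg C=3: d=2.
Solving with deg f ≤ 2: f(k) = (4*k**2 - 2*k + 3)/2.
Get s_k = R·t_k = -(4*k**2 - 2*k + 3)*factorial(k + 2)/2**k with R(k) = B(k−1)f(k)/C(k) = 2*(4*k**2 - 2*k + 3)/(4*k**3 + 10*k**2 + 27*k + 9).
Δs = -(4*k**3 + 10*k**2 + 27*k + 9)*factorial(k + 2)/(2*2**k), as required.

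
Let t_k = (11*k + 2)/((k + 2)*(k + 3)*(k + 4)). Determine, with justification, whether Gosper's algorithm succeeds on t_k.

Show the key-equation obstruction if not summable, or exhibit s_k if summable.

Yes. s_k = k*(2*k - 1)/((k + 2)*(k + 3)).

t_(k+1)/t_k = (k + 2)*(11*k + 13)/((k + 5)*(11*k + 2)).
Take A(k)=k + 2, B(k)=k + 5, C(k)=k + 2/11.
Key eq: (k + 2)·f(k+1) = (k + 4)·f(k) + (k + 2/11).
From deg A=1, deg B=1, deg C=1: d=2.
A polynomial solution: f(k) = k*(2*k - 1)/11.
Certificate R = B(k−1)f/C = k*(k + 4)*(2*k - 1)/(11*k + 2) gives s_k = k*(2*k - 1)/((k + 2)*(k + 3)).
s_(k+1) − s_k = (11*k + 2)/(k**3 + 9*k**2 + 26*k + 24) = t_k.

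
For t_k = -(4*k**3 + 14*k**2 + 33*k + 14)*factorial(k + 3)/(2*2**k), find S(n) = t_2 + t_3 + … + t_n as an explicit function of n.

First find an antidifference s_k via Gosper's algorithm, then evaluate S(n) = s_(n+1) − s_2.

r(k) = (4*k**4 + 42*k**3 + 177*k**2 + 357*k + 260)/(2*(4*k**3 + 14*k**2 + 33*k + 14)) after simplifying.
A = k/2 + 2, B = 1, C = k**3 + 7*k**2/2 + 33*k/4 + 7/2.
Need (k/2 + 2)·f(k+1) − (1)·f(k) = k**3 + 7*k**2/2 + 33*k/4 + 7/2.
From deg A=1, deg B=0, deg C=3: d=2.
A polynomial solution: f(k) = (4*k**2 - 2*k + 3)/2.
Get s_k = R·t_k = -(4*k**2 - 2*k + 3)*factorial(k + 3)/2**k with R(k) = B(k−1)f(k)/C(k) = 2*(4*k**2 - 2*k + 3)/(4*k**3 + 14*k**2 + 33*k + 14).
Check: Δs_k = -(4*k**3 + 14*k**2 + 33*k + 14)*factorial(k + 3)/(2*2**k). ✓
s_(n+1) = -2**(-n - 1)*(4*n**2 + 6*n + 5)*factorial(n + 4) and s_(2) = -450, so S(n) = (900*2**n - 4*n**6*factorial(n) - 46*n**5*factorial(n) - 205*n**4*factorial(n) - 460*n**3*factorial(n) - 571*n**2*factorial(n) - 394*n*factorial(n) - 120*factorial(n))/(2*2**n).

S(n) = (900*2**n - 4*n**6*factorial(n) - 46*n**5*factorial(n) - 205*n**4*factorial(n) - 460*n**3*factorial(n) - 571*n**2*factorial(n) - 394*n*factorial(n) - 120*factorial(n))/(2*2**n)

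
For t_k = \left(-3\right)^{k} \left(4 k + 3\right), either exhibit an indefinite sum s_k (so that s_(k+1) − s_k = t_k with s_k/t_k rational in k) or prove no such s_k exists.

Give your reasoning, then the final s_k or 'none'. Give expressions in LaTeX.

s_k = - \left(-3\right)^{k} k

t_(k+1)/t_k = 3*(-4*k - 7)/(4*k + 3).
So A=-3 and B=1, with C=k + 3/4.
f must satisfy (-3)·f(k+1) − (1)·f(k) = k + 3/4.
Bound: deg f ≤ 1.
Solve for f: f(k) = -k/4 (degree 1 ≤ 1).
So s_k = (B(k−1)f/C)·t_k = (-k/(4*k + 3))·t_k = -(-3)**k*k.
s_(k+1) − s_k = (-3)**k*(4*k + 3) = t_k.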